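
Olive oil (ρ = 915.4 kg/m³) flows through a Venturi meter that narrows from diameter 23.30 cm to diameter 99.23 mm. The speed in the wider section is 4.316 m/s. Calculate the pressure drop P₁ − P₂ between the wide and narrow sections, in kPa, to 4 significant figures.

The volume flow rate is constant, so v₂ = (A₁/A₂)v₁ = (426.4/77.33)·4.316 = 23.80 m/s.
Along the horizontal streamline, P + ½ρv² is constant.
P₁ − P₂ = ½·915.4·(23.80² − 4.316²) = ½·915.4·547.6 = 250700 Pa.

ΔP = 250.7 kPa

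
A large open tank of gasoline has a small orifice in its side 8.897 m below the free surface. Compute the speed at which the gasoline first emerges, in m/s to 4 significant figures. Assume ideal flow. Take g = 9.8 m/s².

With the surface at rest and both surface and jet at atmospheric pressure, Bernoulli gives ρg h = ½ρv², so v = √(2gh) = √(2·9.8·8.897) = 13.21 m/s.

13.21 m/s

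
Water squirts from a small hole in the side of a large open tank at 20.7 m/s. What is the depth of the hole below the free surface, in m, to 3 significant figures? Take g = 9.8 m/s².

Torricelli: v = √(2gh), so h = v²/(2g).
h = 20.7²/(2·9.8) = 428/19.60 = 21.9 m.

21.9 m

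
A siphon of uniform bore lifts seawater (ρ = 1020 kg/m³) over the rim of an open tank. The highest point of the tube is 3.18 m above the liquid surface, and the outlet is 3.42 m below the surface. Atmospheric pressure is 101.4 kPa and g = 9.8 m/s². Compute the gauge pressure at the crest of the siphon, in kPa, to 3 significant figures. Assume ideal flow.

P_gauge ≈ -66.0 kPa

The outlet speed comes from Torricelli: v = √(2g·3.42) = 8.19 m/s.
With constant cross-section the crest speed equals v; applying Bernoulli from the surface up to the crest, P_top = P_atm − ½ρv² − ρg·h_top.
P_top = 101400 − ½·1020·8.19² − 1020·9.8·3.18 = 35400 Pa. So P_gauge = P_top − P_atm = -66000 Pa.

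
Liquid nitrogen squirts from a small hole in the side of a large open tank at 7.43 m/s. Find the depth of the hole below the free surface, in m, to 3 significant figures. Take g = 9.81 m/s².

Torricelli: v = √(2gh), so h = v²/(2g).
h = 7.43²/(2·9.81) = 55.2/19.62 = 2.81 m.

2.81 m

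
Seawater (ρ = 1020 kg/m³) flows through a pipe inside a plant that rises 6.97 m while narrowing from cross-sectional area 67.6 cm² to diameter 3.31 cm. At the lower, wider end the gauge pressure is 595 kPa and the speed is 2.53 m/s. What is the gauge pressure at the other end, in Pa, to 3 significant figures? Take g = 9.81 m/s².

Continuity gives A₁v₁ = A₂v₂, so v₂ = (67.6 cm²)/(8.60 cm²) × 2.53 m/s = 19.9 m/s.
Bernoulli: P₁ + ½ρv₁² + ρg h₁ = P₂ + ½ρv₂² + ρg h₂, so P₂ = P₁ + ½ρ(v₁² − v₂²) − ρg(h₂ − h₁).
P₂ = 595000 + ½·1020·(2.53² − 19.9²) − 1020·9.81·(+6.97) = 595000 + (-198000) − (69700) = 327000 Pa.

P₂ ≈ 327000 Pa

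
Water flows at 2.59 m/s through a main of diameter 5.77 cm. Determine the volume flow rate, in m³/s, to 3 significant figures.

Q = 0.00677 m³/s

Q = A·v = 0.00261 m² × 2.59 m/s = 0.00677 m³/s.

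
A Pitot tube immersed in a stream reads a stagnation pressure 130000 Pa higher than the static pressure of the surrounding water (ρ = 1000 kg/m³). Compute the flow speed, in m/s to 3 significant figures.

v = 16.1 m/s

At the stagnation point the flow is brought to rest, so Bernoulli gives P_stag − P_static = ½ρv².
v = √(2ΔP/ρ) = √(2·130000/1000) = 16.1 m/s.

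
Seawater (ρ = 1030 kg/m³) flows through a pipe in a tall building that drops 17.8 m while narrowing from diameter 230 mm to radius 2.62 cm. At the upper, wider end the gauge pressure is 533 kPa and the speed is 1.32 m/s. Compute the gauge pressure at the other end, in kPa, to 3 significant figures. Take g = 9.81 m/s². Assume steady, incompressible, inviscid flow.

By continuity, v₂ = v₁·A₁/A₂ = 1.32·(415/21.6) = 25.4 m/s.
Applying Bernoulli between the two ends and solving for P₂: P₂ = P₁ + ½ρ(v₁² − v₂²) − ρgΔh.
P₂ = 533000 + ½·1030·(1.32² − 25.4²) − 1030·9.81·(−17.8) = 533000 + (-332000) − (-180000) = 381000 Pa.

P₂ ≈ 381 kPa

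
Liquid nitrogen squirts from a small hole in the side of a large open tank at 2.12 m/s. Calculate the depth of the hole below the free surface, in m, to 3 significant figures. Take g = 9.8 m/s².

h = 0.229 m

For a small hole in a large open tank, ½v² = gh, giving h = v²/(2g).
h = 2.12²/(2·9.8) = 4.49/19.60 = 0.229 m.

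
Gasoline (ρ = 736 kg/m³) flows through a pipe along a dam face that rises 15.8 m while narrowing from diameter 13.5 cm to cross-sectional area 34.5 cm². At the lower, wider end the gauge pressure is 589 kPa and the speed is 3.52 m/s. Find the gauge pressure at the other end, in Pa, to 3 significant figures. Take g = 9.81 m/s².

By continuity, v₂ = v₁·A₁/A₂ = 3.52·(143/34.5) = 14.6 m/s.
Bernoulli: P₁ + ½ρv₁² + ρg h₁ = P₂ + ½ρv₂² + ρg h₂, so P₂ = P₁ + ½ρ(v₁² − v₂²) − ρg(h₂ − h₁).
P₂ = 589000 + ½·736·(3.52² − 14.6²) − 736·9.81·(+15.8) = 589000 + (-73900) − (114000) = 401000 Pa.

P₂ = 401000 Pa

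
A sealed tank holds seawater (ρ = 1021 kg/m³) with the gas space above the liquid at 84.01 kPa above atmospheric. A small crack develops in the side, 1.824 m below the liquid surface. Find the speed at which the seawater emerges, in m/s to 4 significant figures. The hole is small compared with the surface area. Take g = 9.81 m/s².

Take point 1 at the surface (v₁ ≈ 0) and point 2 at the hole (at atmospheric pressure). Bernoulli: P₁ + ρg h = P_atm + ½ρv₂².
With P₁ − P_atm = 84010 Pa, v₂ = √(2gh + 2ΔP/ρ) = √(2·9.81·1.824 + 2·84010/1021) = 14.15 m/s.

v ≈ 14.15 m/s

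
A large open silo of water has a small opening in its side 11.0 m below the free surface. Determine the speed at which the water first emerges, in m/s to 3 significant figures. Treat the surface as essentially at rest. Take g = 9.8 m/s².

The surface is effectively still and both ends are open, so ½v² = gh and v = √(2·9.8·11.0) = 14.7 m/s.

v ≈ 14.7 m/s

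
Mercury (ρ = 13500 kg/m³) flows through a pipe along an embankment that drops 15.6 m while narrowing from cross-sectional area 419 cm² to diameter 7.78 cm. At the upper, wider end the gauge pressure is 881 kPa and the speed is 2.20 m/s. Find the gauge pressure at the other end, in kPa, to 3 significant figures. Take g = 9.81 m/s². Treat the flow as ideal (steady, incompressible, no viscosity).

442 kPa

Continuity gives A₁v₁ = A₂v₂, so v₂ = (419 cm²)/(47.5 cm²) × 2.20 m/s = 19.4 m/s.
Applying Bernoulli between the two ends and solving for P₂: P₂ = P₁ + ½ρ(v₁² − v₂²) − ρgΔh.
P₂ = 881000 + ½·13500·(2.20² − 19.4²) − 13500·9.81·(−15.6) = 881000 + (-2510000) − (-2070000) = 442000 Pa.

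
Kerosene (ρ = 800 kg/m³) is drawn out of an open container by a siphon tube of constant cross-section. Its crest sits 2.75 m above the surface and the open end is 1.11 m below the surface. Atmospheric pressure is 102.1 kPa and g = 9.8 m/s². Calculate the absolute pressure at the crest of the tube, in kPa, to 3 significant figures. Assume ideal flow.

Bernoulli surface→outlet gives ½v² = g·h_out, so v = √(2·9.8·1.11) = 4.66 m/s.
Continuity keeps v the same throughout the tube; from surface to crest, P_atm + 0 = P_top + ½ρv² + ρg·h_top.
P_top = 102100 − ½·800·4.66² − 800·9.8·2.75 = 71800 Pa.

P_top ≈ 71.8 kPa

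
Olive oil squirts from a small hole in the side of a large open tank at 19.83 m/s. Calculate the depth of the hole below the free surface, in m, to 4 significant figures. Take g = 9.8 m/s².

h = 20.06 m

Inverting v = √(2gh) gives h = v² / 2g.
h = 19.83²/(2·9.8) = 393.2/19.60 = 20.06 m.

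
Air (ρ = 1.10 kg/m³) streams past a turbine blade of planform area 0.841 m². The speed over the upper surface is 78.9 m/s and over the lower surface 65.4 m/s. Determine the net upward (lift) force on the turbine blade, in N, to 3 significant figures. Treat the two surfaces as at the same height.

F = 901 N

From P + ½ρv² = const at equal height, P_low − P_up = ½ρ(v_up² − v_low²).
ΔP = ½·1.10·(78.9² − 65.4²) = 1070 Pa.
Lift = ΔP · A = 1070 × 0.841 = 901 N.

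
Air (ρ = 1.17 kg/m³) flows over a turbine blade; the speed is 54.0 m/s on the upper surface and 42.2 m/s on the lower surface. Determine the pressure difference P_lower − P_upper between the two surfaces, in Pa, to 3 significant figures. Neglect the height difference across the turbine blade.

The pressure is lower where the speed is higher: ΔP = ½ρ(v_up² − v_low²).
ΔP = ½·1.17·(54.0² − 42.2²) = 664 Pa.

ΔP = 664 Pa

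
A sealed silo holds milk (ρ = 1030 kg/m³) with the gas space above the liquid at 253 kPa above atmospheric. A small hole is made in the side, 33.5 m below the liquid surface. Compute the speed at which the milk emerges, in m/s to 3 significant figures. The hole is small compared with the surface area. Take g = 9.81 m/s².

Take point 1 at the surface (v₁ ≈ 0) and point 2 at the hole (at atmospheric pressure). Bernoulli: P₁ + ρg h = P_atm + ½ρv₂².
With P₁ − P_atm = 253000 Pa, v₂ = √(2gh + 2ΔP/ρ) = √(2·9.81·33.5 + 2·253000/1030) = 33.9 m/s.

v = 33.9 m/s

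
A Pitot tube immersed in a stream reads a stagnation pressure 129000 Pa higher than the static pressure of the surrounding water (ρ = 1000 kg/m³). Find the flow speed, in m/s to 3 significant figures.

v = 16.1 m/s

The dynamic pressure equals the rise in static pressure at the stagnation point: ΔP = ½ρv².
v = √(2ΔP/ρ) = √(2·129000/1000) = 16.1 m/s.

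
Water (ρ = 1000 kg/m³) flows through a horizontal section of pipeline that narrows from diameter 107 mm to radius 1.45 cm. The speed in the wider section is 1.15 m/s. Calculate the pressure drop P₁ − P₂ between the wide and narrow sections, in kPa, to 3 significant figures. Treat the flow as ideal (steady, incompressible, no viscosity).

ΔP ≈ 122 kPa

Mass conservation (A₁v₁ = A₂v₂) gives v₂ = 1.15 × 89.9/6.61 = 15.7 m/s.
With no height change, Bernoulli's equation is P₁ + ½ρv₁² = P₂ + ½ρv₂².
P₁ − P₂ = ½·1000·(15.7² − 1.15²) = ½·1000·244 = 122000 Pa.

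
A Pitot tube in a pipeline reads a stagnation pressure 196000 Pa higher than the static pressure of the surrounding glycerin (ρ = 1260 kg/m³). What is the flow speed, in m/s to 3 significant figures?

Bernoulli between the free stream and the stagnation point: ½ρv² = P_stag − P_static.
v = √(2ΔP/ρ) = √(2·196000/1260) = 17.6 m/s.

v ≈ 17.6 m/s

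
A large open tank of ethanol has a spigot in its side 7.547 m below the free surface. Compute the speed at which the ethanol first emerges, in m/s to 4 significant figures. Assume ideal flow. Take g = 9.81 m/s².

v ≈ 12.17 m/s

The surface is effectively still and both ends are open, so ½v² = gh and v = √(2·9.81·7.547) = 12.17 m/s.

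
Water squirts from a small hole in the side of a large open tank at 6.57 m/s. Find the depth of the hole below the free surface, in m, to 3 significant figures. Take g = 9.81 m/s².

Inverting v = √(2gh) gives h = v² / 2g.
h = 6.57²/(2·9.81) = 43.2/19.62 = 2.20 m.

h ≈ 2.20 m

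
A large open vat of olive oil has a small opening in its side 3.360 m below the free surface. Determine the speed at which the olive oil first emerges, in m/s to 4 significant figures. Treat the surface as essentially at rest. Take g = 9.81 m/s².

v ≈ 8.119 m/s

The surface is effectively still and both ends are open, so ½v² = gh and v = √(2·9.81·3.360) = 8.119 m/s.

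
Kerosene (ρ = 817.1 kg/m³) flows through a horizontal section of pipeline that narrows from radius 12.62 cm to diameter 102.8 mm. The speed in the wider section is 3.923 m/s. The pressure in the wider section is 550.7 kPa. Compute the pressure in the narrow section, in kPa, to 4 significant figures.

The volume flow rate is constant, so v₂ = (A₁/A₂)v₁ = (500.3/83.00)·3.923 = 23.65 m/s.
Bernoulli (h₁ = h₂): P₁ − P₂ = ½ρ(v₂² − v₁²).
P₂ = P₁ − ½ρ(v₂² − v₁²) = 550700 − ½·817.1·(23.65² − 3.923²) = 550700 − 222200 = 328500 Pa.

328.5 kPa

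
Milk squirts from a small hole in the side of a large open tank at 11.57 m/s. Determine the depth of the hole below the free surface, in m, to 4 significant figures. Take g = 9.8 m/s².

h ≈ 6.830 m

Inverting v = √(2gh) gives h = v² / 2g.
h = 11.57²/(2·9.8) = 133.9/19.60 = 6.830 m.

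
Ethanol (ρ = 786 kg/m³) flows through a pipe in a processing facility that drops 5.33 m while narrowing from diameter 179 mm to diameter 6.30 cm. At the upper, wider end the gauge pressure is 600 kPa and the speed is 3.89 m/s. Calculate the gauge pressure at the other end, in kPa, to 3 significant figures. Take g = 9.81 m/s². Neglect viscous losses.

Continuity gives A₁v₁ = A₂v₂, so v₂ = (252 cm²)/(31.2 cm²) × 3.89 m/s = 31.4 m/s.
Applying Bernoulli between the two ends and solving for P₂: P₂ = P₁ + ½ρ(v₁² − v₂²) − ρgΔh.
P₂ = 600000 + ½·786·(3.89² − 31.4²) − 786·9.81·(−5.33) = 600000 + (-382000) − (-41100) = 259000 Pa.

P₂ = 259 kPa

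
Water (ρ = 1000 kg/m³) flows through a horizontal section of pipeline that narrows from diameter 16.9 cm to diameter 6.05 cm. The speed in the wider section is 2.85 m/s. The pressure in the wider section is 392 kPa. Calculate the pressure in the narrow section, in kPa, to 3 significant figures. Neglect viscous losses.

149 kPa

By continuity, v₂ = v₁·A₁/A₂ = 2.85·(224/28.7) = 22.2 m/s.
Bernoulli (h₁ = h₂): P₁ − P₂ = ½ρ(v₂² − v₁²).
P₂ = P₁ − ½ρ(v₂² − v₁²) = 392000 − ½·1000·(22.2² − 2.85²) = 392000 − 243000 = 149000 Pa.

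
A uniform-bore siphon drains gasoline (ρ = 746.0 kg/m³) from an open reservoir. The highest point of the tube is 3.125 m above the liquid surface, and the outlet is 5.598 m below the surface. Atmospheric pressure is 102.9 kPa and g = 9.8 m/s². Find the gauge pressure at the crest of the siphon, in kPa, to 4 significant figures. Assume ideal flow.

P_gauge ≈ -63.77 kPa

The outlet speed comes from Torricelli: v = √(2g·5.598) = 10.47 m/s.
Continuity keeps v the same throughout the tube; from surface to crest, P_atm + 0 = P_top + ½ρv² + ρg·h_top.
P_top = 102900 − ½·746.0·10.47² − 746.0·9.8·3.125 = 39130 Pa. So P_gauge = P_top − P_atm = -63770 Pa.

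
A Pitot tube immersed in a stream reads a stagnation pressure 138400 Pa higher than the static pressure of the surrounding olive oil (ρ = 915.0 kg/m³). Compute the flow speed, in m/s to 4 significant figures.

v ≈ 17.39 m/s

At the stagnation point the flow is brought to rest, so Bernoulli gives P_stag − P_static = ½ρv².
v = √(2ΔP/ρ) = √(2·138400/915.0) = 17.39 m/s.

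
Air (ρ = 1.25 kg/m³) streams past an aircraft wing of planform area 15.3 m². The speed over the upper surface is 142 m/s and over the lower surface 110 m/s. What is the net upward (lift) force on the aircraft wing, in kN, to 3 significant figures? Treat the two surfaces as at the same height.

77.1 kN

With equal heights on the two surfaces, Bernoulli gives P_lower − P_upper = ½ρ(v_upper² − v_lower²).
ΔP = ½·1.25·(142² − 110²) = 5040 Pa.
Lift = ΔP · A = 5040 × 15.3 = 77100 N.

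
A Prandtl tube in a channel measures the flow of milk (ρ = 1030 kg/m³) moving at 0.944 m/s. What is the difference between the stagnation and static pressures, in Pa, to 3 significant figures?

ΔP ≈ 459 Pa

The dynamic pressure equals the rise in static pressure at the stagnation point: ΔP = ½ρv².
ΔP = ½·1030·0.944² = 459 Pa.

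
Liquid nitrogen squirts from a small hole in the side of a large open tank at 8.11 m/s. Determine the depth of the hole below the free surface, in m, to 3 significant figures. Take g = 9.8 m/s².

Inverting v = √(2gh) gives h = v² / 2g.
h = 8.11²/(2·9.8) = 65.8/19.60 = 3.36 m.

3.36 m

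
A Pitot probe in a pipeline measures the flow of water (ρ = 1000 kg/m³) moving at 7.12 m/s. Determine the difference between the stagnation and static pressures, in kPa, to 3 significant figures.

ΔP = 25.3 kPa

At the stagnation point the flow is brought to rest, so Bernoulli gives P_stag − P_static = ½ρv².
ΔP = ½·1000·7.12² = 25300 Pa.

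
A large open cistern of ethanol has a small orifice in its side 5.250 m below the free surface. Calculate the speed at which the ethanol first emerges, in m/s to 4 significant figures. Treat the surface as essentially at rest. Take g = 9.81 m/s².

The surface is effectively still and both ends are open, so ½v² = gh and v = √(2·9.81·5.250) = 10.15 m/s.

v ≈ 10.15 m/s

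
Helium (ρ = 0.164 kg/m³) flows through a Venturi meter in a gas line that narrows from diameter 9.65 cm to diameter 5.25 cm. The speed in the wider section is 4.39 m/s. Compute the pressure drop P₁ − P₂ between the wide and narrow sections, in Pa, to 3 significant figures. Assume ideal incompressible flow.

ΔP ≈ 16.5 Pa

Continuity gives A₁v₁ = A₂v₂, so v₂ = (73.1 cm²)/(21.6 cm²) × 4.39 m/s = 14.8 m/s.
Along the horizontal streamline, P + ½ρv² is constant.
P₁ − P₂ = ½·0.164·(14.8² − 4.39²) = ½·0.164·201 = 16.5 Pa.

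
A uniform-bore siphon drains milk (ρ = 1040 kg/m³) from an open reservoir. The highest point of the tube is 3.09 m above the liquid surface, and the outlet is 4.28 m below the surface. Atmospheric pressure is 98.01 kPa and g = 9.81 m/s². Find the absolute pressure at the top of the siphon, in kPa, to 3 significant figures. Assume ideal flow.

P_top ≈ 22.8 kPa

Bernoulli surface→outlet gives ½v² = g·h_out, so v = √(2·9.81·4.28) = 9.16 m/s.
The bore is uniform, so the speed at the crest is the same v. Bernoulli surface→crest: P_atm = P_top + ½ρv² + ρg·h_top.
P_top = 98010 − ½·1040·9.16² − 1040·9.81·3.09 = 22800 Pa.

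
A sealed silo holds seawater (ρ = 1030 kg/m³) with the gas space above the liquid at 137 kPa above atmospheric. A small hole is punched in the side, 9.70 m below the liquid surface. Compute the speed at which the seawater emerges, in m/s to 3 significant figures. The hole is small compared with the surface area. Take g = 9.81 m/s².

Take point 1 at the surface (v₁ ≈ 0) and point 2 at the hole (at atmospheric pressure). Bernoulli: P₁ + ρg h = P_atm + ½ρv₂².
With P₁ − P_atm = 137000 Pa, v₂ = √(2gh + 2ΔP/ρ) = √(2·9.81·9.70 + 2·137000/1030) = 21.4 m/s.

21.4 m/s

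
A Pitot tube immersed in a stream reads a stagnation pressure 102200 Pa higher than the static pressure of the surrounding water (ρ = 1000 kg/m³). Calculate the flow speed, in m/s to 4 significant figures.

14.30 m/s

At the stagnation point the flow is brought to rest, so Bernoulli gives P_stag − P_static = ½ρv².
v = √(2ΔP/ρ) = √(2·102200/1000) = 14.30 m/s.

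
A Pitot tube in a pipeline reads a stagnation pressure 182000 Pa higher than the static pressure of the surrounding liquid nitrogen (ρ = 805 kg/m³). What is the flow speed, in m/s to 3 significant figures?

The dynamic pressure equals the rise in static pressure at the stagnation point: ΔP = ½ρv².
v = √(2ΔP/ρ) = √(2·182000/805) = 21.3 m/s.

v ≈ 21.3 m/s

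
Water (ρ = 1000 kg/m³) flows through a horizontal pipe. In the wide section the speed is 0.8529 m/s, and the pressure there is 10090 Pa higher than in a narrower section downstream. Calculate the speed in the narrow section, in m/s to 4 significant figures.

4.572 m/s

With h₁ = h₂, rearranging Bernoulli gives v₂ = √(v₁² + 2ΔP/ρ).
v₂ = √(0.8529² + 2·10090/1000) = √(0.7274 + 20.18) = 4.572 m/s.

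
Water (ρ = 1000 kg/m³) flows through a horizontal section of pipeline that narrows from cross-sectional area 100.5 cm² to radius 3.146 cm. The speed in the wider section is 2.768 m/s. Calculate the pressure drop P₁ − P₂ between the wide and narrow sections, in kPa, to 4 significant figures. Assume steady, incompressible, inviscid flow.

Mass conservation (A₁v₁ = A₂v₂) gives v₂ = 2.768 × 100.5/31.09 = 8.947 m/s.
Bernoulli (h₁ = h₂): P₁ − P₂ = ½ρ(v₂² − v₁²).
P₁ − P₂ = ½·1000·(8.947² − 2.768²) = ½·1000·72.38 = 36190 Pa.

ΔP = 36.19 kPa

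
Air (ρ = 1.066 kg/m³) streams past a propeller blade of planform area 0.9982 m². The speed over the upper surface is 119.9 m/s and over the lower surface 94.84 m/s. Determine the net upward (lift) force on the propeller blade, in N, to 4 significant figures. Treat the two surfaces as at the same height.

F ≈ 2863 N

With equal heights on the two surfaces, Bernoulli gives P_lower − P_upper = ½ρ(v_upper² − v_lower²).
ΔP = ½·1.066·(119.9² − 94.84²) = 2868 Pa.
Lift = ΔP · A = 2868 × 0.9982 = 2863 N.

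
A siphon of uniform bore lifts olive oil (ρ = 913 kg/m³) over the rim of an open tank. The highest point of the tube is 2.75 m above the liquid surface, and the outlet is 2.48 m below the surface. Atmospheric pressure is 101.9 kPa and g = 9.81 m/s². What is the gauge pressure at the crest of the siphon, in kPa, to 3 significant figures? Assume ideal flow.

From the surface to the outlet (both open to atmosphere, surface at rest): v = √(2g·h_out) = √(2·9.81·2.48) = 6.98 m/s.
With constant cross-section the crest speed equals v; applying Bernoulli from the surface up to the crest, P_top = P_atm − ½ρv² − ρg·h_top.
P_top = 101900 − ½·913·6.98² − 913·9.81·2.75 = 55100 Pa. So P_gauge = P_top − P_atm = -46800 Pa.

P_gauge = -46.8 kPa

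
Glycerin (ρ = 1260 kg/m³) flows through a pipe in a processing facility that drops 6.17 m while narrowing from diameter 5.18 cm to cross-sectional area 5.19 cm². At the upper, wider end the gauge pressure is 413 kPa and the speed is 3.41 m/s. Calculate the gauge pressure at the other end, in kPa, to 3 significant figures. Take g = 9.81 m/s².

P₂ ≈ 376 kPa

Continuity gives A₁v₁ = A₂v₂, so v₂ = (21.1 cm²)/(5.19 cm²) × 3.41 m/s = 13.8 m/s.
Energy conservation along the streamline gives P₂ = P₁ − ½ρ(v₂² − v₁²) − ρg(h₂ − h₁).
P₂ = 413000 + ½·1260·(3.41² − 13.8²) − 1260·9.81·(−6.17) = 413000 + (-113000) − (-76300) = 376000 Pa.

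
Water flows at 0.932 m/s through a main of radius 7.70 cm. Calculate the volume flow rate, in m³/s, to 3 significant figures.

Q = A·v = 0.0186 m² × 0.932 m/s = 0.0174 m³/s.

0.0174 m³/s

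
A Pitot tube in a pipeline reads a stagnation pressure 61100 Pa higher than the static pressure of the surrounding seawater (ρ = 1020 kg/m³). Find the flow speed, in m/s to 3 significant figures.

At the stagnation point the flow is brought to rest, so Bernoulli gives P_stag − P_static = ½ρv².
v = √(2ΔP/ρ) = √(2·61100/1020) = 10.9 m/s.

v = 10.9 m/s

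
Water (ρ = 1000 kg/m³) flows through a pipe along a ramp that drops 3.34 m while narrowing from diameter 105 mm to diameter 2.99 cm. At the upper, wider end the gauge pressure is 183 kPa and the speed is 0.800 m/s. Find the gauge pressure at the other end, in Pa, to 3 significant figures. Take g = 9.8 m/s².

By continuity, v₂ = v₁·A₁/A₂ = 0.800·(86.6/7.02) = 9.87 m/s.
Applying Bernoulli between the two ends and solving for P₂: P₂ = P₁ + ½ρ(v₁² − v₂²) − ρgΔh.
P₂ = 183000 + ½·1000·(0.800² − 9.87²) − 1000·9.8·(−3.34) = 183000 + (-48300) − (-32700) = 167000 Pa.

P₂ ≈ 167000 Pa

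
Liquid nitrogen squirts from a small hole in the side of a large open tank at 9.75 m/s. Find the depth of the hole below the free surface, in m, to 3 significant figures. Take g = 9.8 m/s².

For a small hole in a large open tank, ½v² = gh, giving h = v²/(2g).
h = 9.75²/(2·9.8) = 95.1/19.60 = 4.85 m.

h ≈ 4.85 m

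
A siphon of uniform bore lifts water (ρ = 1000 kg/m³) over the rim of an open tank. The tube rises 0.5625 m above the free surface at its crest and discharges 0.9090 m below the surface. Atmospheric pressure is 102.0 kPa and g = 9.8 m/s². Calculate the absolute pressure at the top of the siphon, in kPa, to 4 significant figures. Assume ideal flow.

P_top ≈ 87.58 kPa

The outlet speed comes from Torricelli: v = √(2g·0.9090) = 4.221 m/s.
With constant cross-section the crest speed equals v; applying Bernoulli from the surface up to the crest, P_top = P_atm − ½ρv² − ρg·h_top.
P_top = 102000 − ½·1000·4.221² − 1000·9.8·0.5625 = 87580 Pa.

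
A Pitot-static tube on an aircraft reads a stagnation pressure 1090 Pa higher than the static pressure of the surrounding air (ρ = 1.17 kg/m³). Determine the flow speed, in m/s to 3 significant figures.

The dynamic pressure equals the rise in static pressure at the stagnation point: ΔP = ½ρv².
v = √(2ΔP/ρ) = √(2·1090/1.17) = 43.2 m/s.

v ≈ 43.2 m/s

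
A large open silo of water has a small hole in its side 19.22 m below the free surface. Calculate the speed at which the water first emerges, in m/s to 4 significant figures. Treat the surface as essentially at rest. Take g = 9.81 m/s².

v ≈ 19.42 m/s

The surface is effectively still and both ends are open, so ½v² = gh and v = √(2·9.81·19.22) = 19.42 m/s.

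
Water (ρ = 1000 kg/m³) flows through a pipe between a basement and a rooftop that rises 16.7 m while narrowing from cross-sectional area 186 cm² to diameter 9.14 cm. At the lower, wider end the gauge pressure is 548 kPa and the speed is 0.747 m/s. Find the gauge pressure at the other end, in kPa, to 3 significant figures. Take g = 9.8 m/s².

P₂ = 382 kPa

Mass conservation (A₁v₁ = A₂v₂) gives v₂ = 0.747 × 186/65.6 = 2.12 m/s.
Applying Bernoulli between the two ends and solving for P₂: P₂ = P₁ + ½ρ(v₁² − v₂²) − ρgΔh.
P₂ = 548000 + ½·1000·(0.747² − 2.12²) − 1000·9.8·(+16.7) = 548000 + (-1960) − (164000) = 382000 Pa.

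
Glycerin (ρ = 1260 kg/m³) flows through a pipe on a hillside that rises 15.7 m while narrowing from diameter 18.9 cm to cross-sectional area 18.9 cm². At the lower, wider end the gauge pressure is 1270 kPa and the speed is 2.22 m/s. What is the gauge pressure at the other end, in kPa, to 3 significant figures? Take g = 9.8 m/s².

Mass conservation (A₁v₁ = A₂v₂) gives v₂ = 2.22 × 281/18.9 = 33.0 m/s.
Bernoulli: P₁ + ½ρv₁² + ρg h₁ = P₂ + ½ρv₂² + ρg h₂, so P₂ = P₁ + ½ρ(v₁² − v₂²) − ρg(h₂ − h₁).
P₂ = 1270000 + ½·1260·(2.22² − 33.0²) − 1260·9.8·(+15.7) = 1270000 + (-681000) − (194000) = 395000 Pa.

P₂ = 395 kPa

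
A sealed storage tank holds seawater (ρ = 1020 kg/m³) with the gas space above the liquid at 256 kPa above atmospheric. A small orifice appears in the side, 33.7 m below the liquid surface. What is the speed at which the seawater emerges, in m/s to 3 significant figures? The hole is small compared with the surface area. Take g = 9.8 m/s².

Take point 1 at the surface (v₁ ≈ 0) and point 2 at the hole (at atmospheric pressure). Bernoulli: P₁ + ρg h = P_atm + ½ρv₂².
With P₁ − P_atm = 256000 Pa, v₂ = √(2gh + 2ΔP/ρ) = √(2·9.8·33.7 + 2·256000/1020) = 34.1 m/s.

34.1 m/s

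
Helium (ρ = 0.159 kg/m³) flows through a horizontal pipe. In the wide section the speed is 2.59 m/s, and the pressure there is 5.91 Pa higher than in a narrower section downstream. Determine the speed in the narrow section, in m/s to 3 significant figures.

Along the level pipe P + ½ρv² is conserved, hence v₂² = v₁² + 2(P₁ − P₂)/ρ.
v₂ = √(2.59² + 2·5.91/0.159) = √(6.71 + 74.3) = 9.00 m/s.

9.00 m/s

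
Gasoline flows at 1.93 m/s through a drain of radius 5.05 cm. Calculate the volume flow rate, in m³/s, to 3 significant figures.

Q ≈ 0.0155 m³/s

Q = A·v = 0.00801 m² × 1.93 m/s = 0.0155 m³/s.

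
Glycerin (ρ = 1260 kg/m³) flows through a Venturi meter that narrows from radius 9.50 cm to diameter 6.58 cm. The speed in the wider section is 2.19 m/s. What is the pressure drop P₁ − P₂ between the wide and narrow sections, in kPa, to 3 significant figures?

By continuity, v₂ = v₁·A₁/A₂ = 2.19·(284/34.0) = 18.3 m/s.
Along the horizontal streamline, P + ½ρv² is constant.
P₁ − P₂ = ½·1260·(18.3² − 2.19²) = ½·1260·329 = 207000 Pa.

207 kPa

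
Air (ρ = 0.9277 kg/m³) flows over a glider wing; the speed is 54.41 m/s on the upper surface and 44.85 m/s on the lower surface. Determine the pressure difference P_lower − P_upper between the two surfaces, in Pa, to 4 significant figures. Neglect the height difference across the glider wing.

440.2 Pa

The pressure is lower where the speed is higher: ΔP = ½ρ(v_up² − v_low²).
ΔP = ½·0.9277·(54.41² − 44.85²) = 440.2 Pa.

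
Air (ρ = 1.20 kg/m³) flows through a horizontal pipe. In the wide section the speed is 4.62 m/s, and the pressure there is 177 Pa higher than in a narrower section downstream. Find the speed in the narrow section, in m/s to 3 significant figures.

v₂ ≈ 17.8 m/s

Horizontal Bernoulli: P₁ + ½ρv₁² = P₂ + ½ρv₂², so v₂² = v₁² + 2(P₁ − P₂)/ρ.
v₂ = √(4.62² + 2·177/1.20) = √(21.3 + 295) = 17.8 m/s.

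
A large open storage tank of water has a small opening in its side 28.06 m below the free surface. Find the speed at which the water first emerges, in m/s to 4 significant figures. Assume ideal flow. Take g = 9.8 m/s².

With the surface at rest and both surface and jet at atmospheric pressure, Bernoulli gives ρg h = ½ρv², so v = √(2gh) = √(2·9.8·28.06) = 23.45 m/s.

v = 23.45 m/s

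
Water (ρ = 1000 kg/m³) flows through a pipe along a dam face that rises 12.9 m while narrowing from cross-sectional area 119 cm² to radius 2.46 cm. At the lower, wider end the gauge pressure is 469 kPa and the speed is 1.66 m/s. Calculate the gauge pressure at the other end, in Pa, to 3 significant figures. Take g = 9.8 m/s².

Mass conservation (A₁v₁ = A₂v₂) gives v₂ = 1.66 × 119/19.0 = 10.4 m/s.
Bernoulli: P₁ + ½ρv₁² + ρg h₁ = P₂ + ½ρv₂² + ρg h₂, so P₂ = P₁ + ½ρ(v₁² − v₂²) − ρg(h₂ − h₁).
P₂ = 469000 + ½·1000·(1.66² − 10.4²) − 1000·9.8·(+12.9) = 469000 + (-52600) − (126000) = 290000 Pa.

P₂ = 290000 Pa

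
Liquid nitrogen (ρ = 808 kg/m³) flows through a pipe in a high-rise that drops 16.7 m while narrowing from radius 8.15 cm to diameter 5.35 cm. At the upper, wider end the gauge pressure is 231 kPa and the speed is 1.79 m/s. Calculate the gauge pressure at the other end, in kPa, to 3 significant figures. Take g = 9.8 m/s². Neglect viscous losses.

P₂ ≈ 253 kPa

The volume flow rate is constant, so v₂ = (A₁/A₂)v₁ = (209/22.5)·1.79 = 16.6 m/s.
Applying Bernoulli between the two ends and solving for P₂: P₂ = P₁ + ½ρ(v₁² − v₂²) − ρgΔh.
P₂ = 231000 + ½·808·(1.79² − 16.6²) − 808·9.8·(−16.7) = 231000 + (-110000) − (-132000) = 253000 Pa.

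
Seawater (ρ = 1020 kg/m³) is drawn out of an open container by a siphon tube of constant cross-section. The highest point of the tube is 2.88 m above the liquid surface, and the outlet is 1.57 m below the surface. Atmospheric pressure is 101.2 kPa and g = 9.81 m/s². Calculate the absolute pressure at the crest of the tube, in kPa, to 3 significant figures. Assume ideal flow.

From the surface to the outlet (both open to atmosphere, surface at rest): v = √(2g·h_out) = √(2·9.81·1.57) = 5.55 m/s.
Continuity keeps v the same throughout the tube; from surface to crest, P_atm + 0 = P_top + ½ρv² + ρg·h_top.
P_top = 101200 − ½·1020·5.55² − 1020·9.81·2.88 = 56700 Pa.

56.7 kPa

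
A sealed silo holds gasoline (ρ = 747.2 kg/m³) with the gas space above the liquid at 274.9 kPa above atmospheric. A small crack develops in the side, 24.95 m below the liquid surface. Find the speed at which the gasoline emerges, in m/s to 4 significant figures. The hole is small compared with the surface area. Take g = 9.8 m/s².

35.00 m/s

Take point 1 at the surface (v₁ ≈ 0) and point 2 at the hole (at atmospheric pressure). Bernoulli: P₁ + ρg h = P_atm + ½ρv₂².
With P₁ − P_atm = 274900 Pa, v₂ = √(2gh + 2ΔP/ρ) = √(2·9.8·24.95 + 2·274900/747.2) = 35.00 m/s.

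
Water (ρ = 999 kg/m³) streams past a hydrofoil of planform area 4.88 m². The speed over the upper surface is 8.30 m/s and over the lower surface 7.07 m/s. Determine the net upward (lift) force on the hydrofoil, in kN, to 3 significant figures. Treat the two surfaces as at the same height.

With equal heights on the two surfaces, Bernoulli gives P_lower − P_upper = ½ρ(v_upper² − v_lower²).
ΔP = ½·999·(8.30² − 7.07²) = 9440 Pa.
Lift = ΔP · A = 9440 × 4.88 = 46100 N.

46.1 kN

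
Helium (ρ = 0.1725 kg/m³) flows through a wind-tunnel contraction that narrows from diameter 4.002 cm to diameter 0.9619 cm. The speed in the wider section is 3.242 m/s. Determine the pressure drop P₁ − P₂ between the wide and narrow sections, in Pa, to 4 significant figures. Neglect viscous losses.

ΔP ≈ 270.7 Pa

Mass conservation (A₁v₁ = A₂v₂) gives v₂ = 3.242 × 12.58/0.7267 = 56.12 m/s.
The pipe is horizontal, so Bernoulli reduces to P₁ + ½ρv₁² = P₂ + ½ρv₂².
P₁ − P₂ = ½·0.1725·(56.12² − 3.242²) = ½·0.1725·3139 = 270.7 Pa.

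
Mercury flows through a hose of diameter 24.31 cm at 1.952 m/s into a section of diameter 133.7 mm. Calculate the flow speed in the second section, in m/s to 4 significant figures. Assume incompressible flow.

v₂ = 6.453 m/s

By continuity, v₂ = v₁·A₁/A₂ = 1.952·(464.2/140.4) = 6.453 m/s.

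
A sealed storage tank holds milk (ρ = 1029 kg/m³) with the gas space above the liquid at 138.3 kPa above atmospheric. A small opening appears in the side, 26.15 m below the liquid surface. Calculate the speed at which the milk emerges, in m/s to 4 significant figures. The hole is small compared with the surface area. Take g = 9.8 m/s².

Take point 1 at the surface (v₁ ≈ 0) and point 2 at the hole (at atmospheric pressure). Bernoulli: P₁ + ρg h = P_atm + ½ρv₂².
With P₁ − P_atm = 138300 Pa, v₂ = √(2gh + 2ΔP/ρ) = √(2·9.8·26.15 + 2·138300/1029) = 27.95 m/s.

v ≈ 27.95 m/s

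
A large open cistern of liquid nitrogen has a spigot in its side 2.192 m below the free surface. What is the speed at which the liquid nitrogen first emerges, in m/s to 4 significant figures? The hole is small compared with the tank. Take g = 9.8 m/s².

v ≈ 6.555 m/s

The surface is effectively still and both ends are open, so ½v² = gh and v = √(2·9.8·2.192) = 6.555 m/s.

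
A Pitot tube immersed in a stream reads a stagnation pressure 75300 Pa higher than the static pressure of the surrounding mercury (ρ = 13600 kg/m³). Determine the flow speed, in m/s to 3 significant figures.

3.33 m/s

At the stagnation point the flow is brought to rest, so Bernoulli gives P_stag − P_static = ½ρv².
v = √(2ΔP/ρ) = √(2·75300/13600) = 3.33 m/s.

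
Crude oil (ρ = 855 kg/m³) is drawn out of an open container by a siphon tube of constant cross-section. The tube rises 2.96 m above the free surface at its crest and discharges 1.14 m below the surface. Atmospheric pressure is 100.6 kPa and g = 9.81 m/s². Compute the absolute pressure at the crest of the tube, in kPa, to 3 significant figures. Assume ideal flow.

P_top ≈ 66.2 kPa

The outlet speed comes from Torricelli: v = √(2g·1.14) = 4.73 m/s.
Continuity keeps v the same throughout the tube; from surface to crest, P_atm + 0 = P_top + ½ρv² + ρg·h_top.
P_top = 100600 − ½·855·4.73² − 855·9.81·2.96 = 66200 Pa.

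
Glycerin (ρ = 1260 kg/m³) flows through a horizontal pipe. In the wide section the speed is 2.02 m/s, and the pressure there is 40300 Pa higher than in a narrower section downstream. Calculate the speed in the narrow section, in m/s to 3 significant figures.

v₂ ≈ 8.25 m/s

With h₁ = h₂, rearranging Bernoulli gives v₂ = √(v₁² + 2ΔP/ρ).
v₂ = √(2.02² + 2·40300/1260) = √(4.08 + 64.0) = 8.25 m/s.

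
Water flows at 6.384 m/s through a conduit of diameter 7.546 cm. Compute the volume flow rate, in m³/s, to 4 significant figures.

Q = A·v = 0.004472 m² × 6.384 m/s = 0.02855 m³/s.

Q = 0.02855 m³/s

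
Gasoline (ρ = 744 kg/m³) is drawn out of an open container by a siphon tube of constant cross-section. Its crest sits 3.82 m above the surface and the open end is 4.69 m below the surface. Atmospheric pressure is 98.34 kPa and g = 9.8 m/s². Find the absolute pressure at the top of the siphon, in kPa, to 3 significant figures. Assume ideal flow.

Bernoulli surface→outlet gives ½v² = g·h_out, so v = √(2·9.8·4.69) = 9.59 m/s.
Continuity keeps v the same throughout the tube; from surface to crest, P_atm + 0 = P_top + ½ρv² + ρg·h_top.
P_top = 98340 − ½·744·9.59² − 744·9.8·3.82 = 36300 Pa.

P_top = 36.3 kPa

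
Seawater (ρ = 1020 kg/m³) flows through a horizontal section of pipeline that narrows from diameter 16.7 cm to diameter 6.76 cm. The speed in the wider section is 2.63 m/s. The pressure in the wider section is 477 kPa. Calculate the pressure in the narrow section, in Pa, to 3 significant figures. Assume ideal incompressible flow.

Continuity gives A₁v₁ = A₂v₂, so v₂ = (219 cm²)/(35.9 cm²) × 2.63 m/s = 16.1 m/s.
Along the horizontal streamline, P + ½ρv² is constant.
P₂ = P₁ − ½ρ(v₂² − v₁²) = 477000 − ½·1020·(16.1² − 2.63²) = 477000 − 128000 = 349000 Pa.

P₂ = 349000 Pa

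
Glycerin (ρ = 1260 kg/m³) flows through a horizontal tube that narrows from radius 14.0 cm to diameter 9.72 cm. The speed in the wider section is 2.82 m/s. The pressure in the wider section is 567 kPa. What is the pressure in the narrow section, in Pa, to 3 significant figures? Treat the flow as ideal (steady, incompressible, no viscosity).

Mass conservation (A₁v₁ = A₂v₂) gives v₂ = 2.82 × 616/74.2 = 23.4 m/s.
Along the horizontal streamline, P + ½ρv² is constant.
P₂ = P₁ − ½ρ(v₂² − v₁²) = 567000 − ½·1260·(23.4² − 2.82²) = 567000 − 340000 = 227000 Pa.

P₂ ≈ 227000 Pa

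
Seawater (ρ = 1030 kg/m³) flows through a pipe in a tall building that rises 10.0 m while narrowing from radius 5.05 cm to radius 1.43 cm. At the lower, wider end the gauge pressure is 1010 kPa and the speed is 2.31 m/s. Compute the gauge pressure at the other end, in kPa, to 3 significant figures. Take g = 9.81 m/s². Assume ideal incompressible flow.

P₂ ≈ 484 kPa

Mass conservation (A₁v₁ = A₂v₂) gives v₂ = 2.31 × 80.1/6.42 = 28.8 m/s.
Applying Bernoulli between the two ends and solving for P₂: P₂ = P₁ + ½ρ(v₁² − v₂²) − ρgΔh.
P₂ = 1010000 + ½·1030·(2.31² − 28.8²) − 1030·9.81·(+10.0) = 1010000 + (-425000) − (101000) = 484000 Pa.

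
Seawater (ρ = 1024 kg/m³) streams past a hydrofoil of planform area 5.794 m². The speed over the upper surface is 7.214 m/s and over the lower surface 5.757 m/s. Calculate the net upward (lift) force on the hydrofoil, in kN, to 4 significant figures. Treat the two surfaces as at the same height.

56.06 kN

With equal heights on the two surfaces, Bernoulli gives P_lower − P_upper = ½ρ(v_upper² − v_lower²).
ΔP = ½·1024·(7.214² − 5.757²) = 9676 Pa.
Lift = ΔP · A = 9676 × 5.794 = 56060 N.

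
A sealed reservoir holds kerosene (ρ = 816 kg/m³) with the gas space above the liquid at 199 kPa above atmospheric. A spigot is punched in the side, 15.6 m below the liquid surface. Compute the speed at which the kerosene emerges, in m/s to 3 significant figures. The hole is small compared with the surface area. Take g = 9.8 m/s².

Take point 1 at the surface (v₁ ≈ 0) and point 2 at the hole (at atmospheric pressure). Bernoulli: P₁ + ρg h = P_atm + ½ρv₂².
With P₁ − P_atm = 199000 Pa, v₂ = √(2gh + 2ΔP/ρ) = √(2·9.8·15.6 + 2·199000/816) = 28.2 m/s.

v ≈ 28.2 m/s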